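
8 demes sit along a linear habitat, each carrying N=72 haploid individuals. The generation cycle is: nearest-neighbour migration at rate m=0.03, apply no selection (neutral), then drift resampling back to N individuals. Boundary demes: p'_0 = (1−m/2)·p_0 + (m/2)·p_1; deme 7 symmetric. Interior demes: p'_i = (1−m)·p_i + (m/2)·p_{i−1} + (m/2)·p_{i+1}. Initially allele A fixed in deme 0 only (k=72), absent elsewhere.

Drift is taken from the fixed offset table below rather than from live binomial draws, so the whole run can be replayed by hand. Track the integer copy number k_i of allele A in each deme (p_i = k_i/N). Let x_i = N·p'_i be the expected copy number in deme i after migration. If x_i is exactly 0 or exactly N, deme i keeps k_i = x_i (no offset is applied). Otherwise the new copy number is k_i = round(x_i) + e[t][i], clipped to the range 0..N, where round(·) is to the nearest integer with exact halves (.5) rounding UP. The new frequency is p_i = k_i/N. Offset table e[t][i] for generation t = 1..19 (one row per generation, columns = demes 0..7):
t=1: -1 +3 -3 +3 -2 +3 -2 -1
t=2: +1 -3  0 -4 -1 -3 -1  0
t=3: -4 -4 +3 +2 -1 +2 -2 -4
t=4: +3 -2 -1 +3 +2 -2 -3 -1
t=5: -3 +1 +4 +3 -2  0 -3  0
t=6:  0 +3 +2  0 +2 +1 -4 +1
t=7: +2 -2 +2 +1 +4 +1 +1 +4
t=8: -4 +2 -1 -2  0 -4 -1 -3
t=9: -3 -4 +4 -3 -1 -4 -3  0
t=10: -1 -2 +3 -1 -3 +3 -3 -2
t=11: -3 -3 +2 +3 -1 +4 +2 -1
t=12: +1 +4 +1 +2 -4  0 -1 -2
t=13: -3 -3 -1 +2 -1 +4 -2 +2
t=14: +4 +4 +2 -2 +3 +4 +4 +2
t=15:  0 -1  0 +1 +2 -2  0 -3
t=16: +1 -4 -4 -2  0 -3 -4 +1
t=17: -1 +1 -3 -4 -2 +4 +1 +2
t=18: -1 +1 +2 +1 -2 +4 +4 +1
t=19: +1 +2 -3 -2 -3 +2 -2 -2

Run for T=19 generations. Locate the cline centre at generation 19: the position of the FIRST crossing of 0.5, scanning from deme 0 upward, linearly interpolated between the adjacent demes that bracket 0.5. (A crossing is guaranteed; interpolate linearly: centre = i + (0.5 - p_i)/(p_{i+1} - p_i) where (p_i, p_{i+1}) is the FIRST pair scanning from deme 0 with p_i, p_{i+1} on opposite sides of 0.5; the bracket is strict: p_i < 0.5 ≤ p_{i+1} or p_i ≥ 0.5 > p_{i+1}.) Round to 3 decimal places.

0.241

t=0: k=[72 0 0 0 0 0 0 0]
t=1: x=[70.9200 1.0800 0.0000 0.0000 0.0000 0.0000 0.0000 0.0000] k=[70 4 0 0 0 0 0 0]
t=2: x=[69.0100 4.9300 0.0600 0.0000 0.0000 0.0000 0.0000 0.0000] k=[70 2 0 0 0 0 0 0]
t=3: x=[68.9800 2.9900 0.0300 0.0000 0.0000 0.0000 0.0000 0.0000] k=[65 0 3 0 0 0 0 0]
t=4: x=[64.0250 1.0200 2.9100 0.0450 0.0000 0.0000 0.0000 0.0000] k=[67 0 2 3 0 0 0 0]
t=5: x=[65.9950 1.0350 1.9850 2.9400 0.0450 0.0000 0.0000 0.0000] k=[63 2 6 6 0 0 0 0]
t=6: x=[62.0850 2.9750 5.9400 5.9100 0.0900 0.0000 0.0000 0.0000] k=[62 6 8 6 2 0 0 0]
t=7: x=[61.1600 6.8700 7.9400 5.9700 2.0300 0.0300 0.0000 0.0000] k=[63 5 10 7 6 1 0 0]
t=8: x=[62.1300 5.9450 9.8800 7.0300 5.9400 1.0600 0.0150 0.0000] k=[58 8 9 5 6 0 0 0]
t=9: x=[57.2500 8.7650 8.9250 5.0750 5.8950 0.0900 0.0000 0.0000] k=[54 5 13 2 5 0 0 0]
t=10: x=[53.2650 5.8550 12.7150 2.2100 4.8800 0.0750 0.0000 0.0000] k=[52 4 16 1 2 3 0 0]
t=11: x=[51.2800 4.9000 15.5950 1.2400 2.0000 2.9400 0.0450 0.0000] k=[48 2 18 4 1 7 2 0]
t=12: x=[47.3100 2.9300 17.5500 4.1650 1.1350 6.8350 2.0450 0.0300] k=[48 7 19 6 0 7 1 0]
t=13: x=[47.3850 7.7950 18.6250 6.1050 0.1950 6.8050 1.0750 0.0150] k=[44 5 18 8 0 11 0 2]
t=14: x=[43.4150 5.7800 17.6550 8.0300 0.2850 10.6700 0.1950 1.9700] k=[47 10 20 6 3 15 4 4]
t=15: x=[46.4450 10.7050 19.6400 6.1650 3.2250 14.6550 4.1650 4.0000] k=[46 10 20 7 5 13 4 1]
t=16: x=[45.4600 10.6900 19.6550 7.1650 5.1500 12.7450 4.0900 1.0450] k=[46 7 16 5 5 10 0 2]
t=17: x=[45.4150 7.7200 15.7000 5.1650 5.0750 9.7750 0.1800 1.9700] k=[44 9 13 1 3 14 1 4]
t=18: x=[43.4750 9.5850 12.7600 1.2100 3.1350 13.6400 1.2400 3.9550] k=[42 11 15 2 1 18 5 5]
t=19: x=[41.5350 11.5250 14.7450 2.1800 1.2700 17.5500 5.1950 5.0000] k=[43 14 12 0 0 20 3 3]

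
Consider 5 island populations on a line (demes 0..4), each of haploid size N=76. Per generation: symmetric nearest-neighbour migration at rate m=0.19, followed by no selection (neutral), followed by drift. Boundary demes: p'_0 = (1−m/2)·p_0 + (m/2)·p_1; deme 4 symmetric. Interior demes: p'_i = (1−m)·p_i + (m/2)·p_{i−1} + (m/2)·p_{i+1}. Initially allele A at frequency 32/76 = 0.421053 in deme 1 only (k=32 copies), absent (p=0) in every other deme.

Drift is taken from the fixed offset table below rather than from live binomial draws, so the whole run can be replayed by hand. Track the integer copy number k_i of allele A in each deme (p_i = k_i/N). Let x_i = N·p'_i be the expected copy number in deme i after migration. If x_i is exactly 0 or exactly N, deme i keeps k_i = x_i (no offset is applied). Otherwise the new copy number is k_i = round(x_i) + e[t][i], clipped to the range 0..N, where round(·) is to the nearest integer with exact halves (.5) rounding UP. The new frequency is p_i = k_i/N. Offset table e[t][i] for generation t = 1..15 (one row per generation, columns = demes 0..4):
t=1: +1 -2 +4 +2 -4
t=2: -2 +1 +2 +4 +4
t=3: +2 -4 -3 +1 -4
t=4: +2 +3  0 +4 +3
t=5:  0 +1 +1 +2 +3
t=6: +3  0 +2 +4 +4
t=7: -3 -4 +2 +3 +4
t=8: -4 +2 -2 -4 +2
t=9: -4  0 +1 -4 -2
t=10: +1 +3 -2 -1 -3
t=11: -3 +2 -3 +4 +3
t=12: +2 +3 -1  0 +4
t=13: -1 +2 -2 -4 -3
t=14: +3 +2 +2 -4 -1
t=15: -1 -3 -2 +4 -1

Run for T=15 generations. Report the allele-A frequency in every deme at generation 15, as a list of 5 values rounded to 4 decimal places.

[0.1316, 0.1579, 0.1053, 0.1447, 0.1579]

t=0: k=[0 32 0 0 0]
t=1: x=[3.0400 25.9200 3.0400 0.0000 0.0000] k=[4 24 7 0 0]
t=2: x=[5.9000 20.4850 7.9500 0.6650 0.0000] k=[4 21 10 5 0]
t=3: x=[5.6150 18.3400 10.5700 5.0000 0.4750] k=[8 14 8 6 0]
t=4: x=[8.5700 12.8600 8.3800 5.6200 0.5700] k=[11 16 8 10 4]
t=5: x=[11.4750 14.7650 8.9500 9.2400 4.5700] k=[11 16 10 11 8]
t=6: x=[11.4750 14.9550 10.6650 10.6200 8.2850] k=[14 15 13 15 12]
t=7: x=[14.0950 14.7150 13.3800 14.5250 12.2850] k=[11 11 15 18 16]
t=8: x=[11.0000 11.3800 14.9050 17.5250 16.1900] k=[7 13 13 14 18]
t=9: x=[7.5700 12.4300 13.0950 14.2850 17.6200] k=[4 12 14 10 16]
t=10: x=[4.7600 11.4300 13.4300 10.9500 15.4300] k=[6 14 11 10 12]
t=11: x=[6.7600 12.9550 11.1900 10.2850 11.8100] k=[4 15 8 14 15]
t=12: x=[5.0450 13.2900 9.2350 13.5250 14.9050] k=[7 16 8 14 19]
t=13: x=[7.8550 14.3850 9.3300 13.9050 18.5250] k=[7 16 7 10 16]
t=14: x=[7.8550 14.2900 8.1400 10.2850 15.4300] k=[11 16 10 6 14]
t=15: x=[11.4750 14.9550 10.1900 7.1400 13.2400] k=[10 12 8 11 12]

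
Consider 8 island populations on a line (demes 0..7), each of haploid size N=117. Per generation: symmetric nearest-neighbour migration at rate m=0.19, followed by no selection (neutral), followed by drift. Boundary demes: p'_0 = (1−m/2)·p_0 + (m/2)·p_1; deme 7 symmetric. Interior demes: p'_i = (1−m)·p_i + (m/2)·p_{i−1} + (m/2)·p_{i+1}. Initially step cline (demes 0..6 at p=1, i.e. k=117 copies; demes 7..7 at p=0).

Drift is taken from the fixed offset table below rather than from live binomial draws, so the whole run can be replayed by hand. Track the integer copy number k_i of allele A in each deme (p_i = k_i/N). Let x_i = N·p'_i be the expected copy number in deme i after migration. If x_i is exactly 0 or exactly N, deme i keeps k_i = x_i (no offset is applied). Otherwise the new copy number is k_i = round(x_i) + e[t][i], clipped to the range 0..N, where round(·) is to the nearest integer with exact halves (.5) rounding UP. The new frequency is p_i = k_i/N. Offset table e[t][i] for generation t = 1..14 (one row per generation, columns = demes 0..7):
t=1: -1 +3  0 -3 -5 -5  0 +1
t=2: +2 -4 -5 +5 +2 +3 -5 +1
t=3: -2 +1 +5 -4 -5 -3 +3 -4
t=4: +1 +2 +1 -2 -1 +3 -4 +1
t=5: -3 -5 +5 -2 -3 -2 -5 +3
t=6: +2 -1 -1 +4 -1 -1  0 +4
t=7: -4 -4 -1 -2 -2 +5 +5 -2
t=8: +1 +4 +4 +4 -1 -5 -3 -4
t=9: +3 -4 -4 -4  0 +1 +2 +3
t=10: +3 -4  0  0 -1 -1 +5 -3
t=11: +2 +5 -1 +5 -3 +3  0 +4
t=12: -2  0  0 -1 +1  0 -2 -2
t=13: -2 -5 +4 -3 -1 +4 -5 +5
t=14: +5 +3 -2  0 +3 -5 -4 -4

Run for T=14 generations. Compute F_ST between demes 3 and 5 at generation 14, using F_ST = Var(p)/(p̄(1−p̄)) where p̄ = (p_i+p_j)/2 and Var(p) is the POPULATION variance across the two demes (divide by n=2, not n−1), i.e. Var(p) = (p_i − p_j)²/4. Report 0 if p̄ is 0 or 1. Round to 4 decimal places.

0.0403

t=0: k=[117 117 117 117 117 117 117 0]
t=1: x=[117.0000 117.0000 117.0000 117.0000 117.0000 117.0000 105.8850 11.1150] k=[117 117 117 117 117 117 106 12]
t=2: x=[117.0000 117.0000 117.0000 117.0000 117.0000 115.9550 98.1150 20.9300] k=[117 117 117 117 117 117 93 22]
t=3: x=[117.0000 117.0000 117.0000 117.0000 117.0000 114.7200 88.5350 28.7450] k=[117 117 117 117 117 112 92 25]
t=4: x=[117.0000 117.0000 117.0000 117.0000 116.5250 110.5750 87.5350 31.3650] k=[117 117 117 117 116 114 84 32]
t=5: x=[117.0000 117.0000 117.0000 116.9050 115.9050 111.3400 81.9100 36.9400] k=[117 117 117 115 113 109 77 40]
t=6: x=[117.0000 117.0000 116.8100 115.0000 112.8100 106.3400 76.5250 43.5150] k=[117 117 116 117 112 105 77 48]
t=7: x=[117.0000 116.9050 116.1900 116.4300 111.8100 103.0050 76.9050 50.7550] k=[117 113 115 114 110 108 82 49]
t=8: x=[116.6200 113.5700 114.7150 113.7150 110.1900 105.7200 81.3350 52.1350] k=[117 117 117 117 109 101 78 48]
t=9: x=[117.0000 117.0000 117.0000 116.2400 109.0000 99.5750 77.3350 50.8500] k=[117 117 117 112 109 101 79 54]
t=10: x=[117.0000 117.0000 116.5250 112.1900 108.5250 99.6700 78.7150 56.3750] k=[117 117 117 112 108 99 84 53]
t=11: x=[117.0000 117.0000 116.5250 112.0950 107.5250 98.4300 82.4800 55.9450] k=[117 117 116 117 105 101 82 60]
t=12: x=[117.0000 116.9050 116.1900 115.7650 105.7600 99.5750 81.7150 62.0900] k=[117 117 116 115 107 100 80 60]
t=13: x=[117.0000 116.9050 116.0000 114.3350 107.0950 98.7650 80.0000 61.9000] k=[117 112 117 111 106 103 75 67]
t=14: x=[116.5250 112.9500 115.9550 111.0950 106.1900 100.6250 76.9000 67.7600] k=[117 116 114 111 109 96 73 64]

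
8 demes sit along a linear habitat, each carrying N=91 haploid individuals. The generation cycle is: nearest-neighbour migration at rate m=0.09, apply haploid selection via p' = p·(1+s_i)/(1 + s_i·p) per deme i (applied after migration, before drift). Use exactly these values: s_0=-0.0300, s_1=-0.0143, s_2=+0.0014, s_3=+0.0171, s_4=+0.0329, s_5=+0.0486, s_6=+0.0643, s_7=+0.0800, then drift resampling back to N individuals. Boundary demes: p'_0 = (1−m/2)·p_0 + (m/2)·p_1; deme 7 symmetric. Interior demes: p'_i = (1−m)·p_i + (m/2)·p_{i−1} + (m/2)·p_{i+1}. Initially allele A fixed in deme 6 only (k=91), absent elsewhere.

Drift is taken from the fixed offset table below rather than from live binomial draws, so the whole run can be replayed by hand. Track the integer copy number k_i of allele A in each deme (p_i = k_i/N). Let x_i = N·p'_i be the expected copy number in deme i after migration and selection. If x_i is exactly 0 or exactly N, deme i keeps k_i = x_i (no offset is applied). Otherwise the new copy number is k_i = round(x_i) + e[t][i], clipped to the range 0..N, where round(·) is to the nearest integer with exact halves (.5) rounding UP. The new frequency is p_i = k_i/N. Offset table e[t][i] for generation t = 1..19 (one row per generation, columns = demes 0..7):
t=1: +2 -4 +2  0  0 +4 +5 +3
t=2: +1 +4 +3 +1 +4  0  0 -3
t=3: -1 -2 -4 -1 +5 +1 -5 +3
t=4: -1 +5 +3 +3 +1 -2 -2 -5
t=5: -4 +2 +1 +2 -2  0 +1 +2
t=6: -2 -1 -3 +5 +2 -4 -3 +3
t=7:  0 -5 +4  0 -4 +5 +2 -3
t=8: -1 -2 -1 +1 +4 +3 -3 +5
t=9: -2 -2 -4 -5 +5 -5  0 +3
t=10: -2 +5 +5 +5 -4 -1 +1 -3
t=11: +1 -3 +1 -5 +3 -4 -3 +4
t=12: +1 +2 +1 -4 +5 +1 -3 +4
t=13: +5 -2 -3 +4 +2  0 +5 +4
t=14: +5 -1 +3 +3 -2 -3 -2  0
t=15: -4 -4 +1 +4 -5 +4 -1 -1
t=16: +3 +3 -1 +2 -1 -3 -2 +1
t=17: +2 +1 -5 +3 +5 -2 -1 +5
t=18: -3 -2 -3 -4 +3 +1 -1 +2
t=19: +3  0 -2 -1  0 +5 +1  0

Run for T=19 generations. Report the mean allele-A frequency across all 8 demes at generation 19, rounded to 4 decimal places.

t=0: k=[0 0 0 0 0 0 91 0]
t=1: x=[0.0000 0.0000 0.0000 0.0000 0.0000 4.2846 83.2627 4.4067] k=[0 0 0 0 0 8 88 7]
t=2: x=[0.0000 0.0000 0.0000 0.0000 0.3718 11.7159 81.3080 11.3900] k=[0 0 0 0 4 12 81 8]
t=3: x=[0.0000 0.0000 0.0000 0.1831 4.3110 15.3408 75.4308 12.0681] k=[0 0 0 0 9 16 70 15]
t=4: x=[0.0000 0.0000 0.0000 0.4119 9.1736 18.8134 66.2341 18.5874] k=[0 0 0 3 10 17 64 14]
t=5: x=[0.0000 0.0000 0.1352 3.2324 10.2918 19.5177 60.9032 17.3028] k=[0 0 1 5 8 20 62 19]
t=6: x=[0.0000 0.0444 1.1366 5.0350 8.6552 22.1352 59.4710 22.2012] k=[0 0 0 10 11 18 56 25]
t=7: x=[0.0000 0.0000 0.4506 9.7415 11.5935 20.1291 54.2679 27.8601] k=[0 0 4 10 8 25 56 25]
t=8: x=[0.0000 0.1774 4.0955 9.7871 9.1171 26.5127 54.5793 27.8601] k=[0 0 3 11 13 30 52 33]
t=9: x=[0.0000 0.1331 3.2294 10.8915 14.0554 31.1905 51.5530 35.5066] k=[0 0 0 6 19 26 52 39]
t=10: x=[0.0000 0.0000 0.2704 6.4154 19.2161 27.7620 51.6423 41.3141] k=[0 0 5 11 15 27 53 38]
t=11: x=[0.0000 0.2218 5.0517 11.0739 15.7777 28.5515 52.5450 40.3956] k=[0 0 6 6 19 25 50 44]
t=12: x=[0.0000 0.2662 5.7375 6.6893 19.1702 26.7423 50.0127 46.0205] k=[0 2 7 3 24 28 47 50]
t=13: x=[0.0873 2.1052 6.6036 4.1923 23.7995 29.6151 47.6961 51.5925] k=[5 0 4 8 26 30 53 56]
t=14: x=[4.6391 0.3992 4.0054 8.7634 25.9665 31.8300 53.4812 57.5098] k=[10 0 7 12 24 29 51 58]
t=15: x=[9.2928 0.7542 6.9189 12.4967 24.2565 30.7232 51.7217 59.2929] k=[5 0 8 16 19 35 51 58]
t=16: x=[4.6391 0.5767 8.0102 15.9973 20.0871 36.0276 51.9896 59.2929] k=[8 4 7 18 19 33 50 60]
t=17: x=[7.6050 4.2562 7.3695 17.7914 20.0871 34.1412 51.0863 61.1146] k=[10 5 2 21 25 32 50 66]
t=18: x=[9.5124 5.0212 2.9940 20.5939 25.7281 33.4930 51.3097 66.6759] k=[7 3 0 17 29 34 50 69]
t=19: x=[6.6303 3.0029 0.9012 17.0082 29.3246 35.5171 51.5331 69.4368] k=[10 3 0 16 29 41 53 69]

0.3036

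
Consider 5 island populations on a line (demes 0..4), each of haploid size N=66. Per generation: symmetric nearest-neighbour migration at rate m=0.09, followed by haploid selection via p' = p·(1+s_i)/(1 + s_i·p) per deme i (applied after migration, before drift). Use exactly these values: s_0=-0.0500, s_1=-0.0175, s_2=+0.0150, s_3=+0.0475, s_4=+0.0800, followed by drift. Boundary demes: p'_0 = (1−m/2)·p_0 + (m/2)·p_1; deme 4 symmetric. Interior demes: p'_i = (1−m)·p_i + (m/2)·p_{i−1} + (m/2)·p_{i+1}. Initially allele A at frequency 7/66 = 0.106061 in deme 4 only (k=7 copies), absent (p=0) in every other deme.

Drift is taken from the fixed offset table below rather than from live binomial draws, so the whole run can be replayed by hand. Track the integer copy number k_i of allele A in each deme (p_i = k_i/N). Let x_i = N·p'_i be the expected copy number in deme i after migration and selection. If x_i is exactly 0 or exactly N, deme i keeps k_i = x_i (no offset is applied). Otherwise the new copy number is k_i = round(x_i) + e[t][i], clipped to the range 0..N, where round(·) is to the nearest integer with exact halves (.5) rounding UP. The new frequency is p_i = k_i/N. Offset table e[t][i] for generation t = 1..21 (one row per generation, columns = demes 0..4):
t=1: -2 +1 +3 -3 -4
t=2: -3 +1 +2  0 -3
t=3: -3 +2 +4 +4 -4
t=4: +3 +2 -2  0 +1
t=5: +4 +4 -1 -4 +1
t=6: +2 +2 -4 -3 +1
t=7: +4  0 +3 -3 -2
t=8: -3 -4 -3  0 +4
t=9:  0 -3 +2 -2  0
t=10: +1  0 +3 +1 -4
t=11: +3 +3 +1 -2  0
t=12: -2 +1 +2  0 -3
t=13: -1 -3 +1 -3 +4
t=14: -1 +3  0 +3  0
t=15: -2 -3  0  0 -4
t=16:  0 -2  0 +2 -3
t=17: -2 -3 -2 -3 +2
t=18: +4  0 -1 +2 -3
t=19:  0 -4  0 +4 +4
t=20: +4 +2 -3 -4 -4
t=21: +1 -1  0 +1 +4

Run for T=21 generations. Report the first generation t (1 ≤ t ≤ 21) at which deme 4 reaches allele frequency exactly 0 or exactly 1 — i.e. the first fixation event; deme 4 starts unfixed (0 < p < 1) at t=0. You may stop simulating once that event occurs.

2

t=0: k=[0 0 0 0 7]
t=1: x=[0.0000 0.0000 0.0000 0.3299 7.1618] k=[0 0 0 0 3]
t=2: x=[0.0000 0.0000 0.0000 0.1414 3.0835] k=[0 0 0 0 0]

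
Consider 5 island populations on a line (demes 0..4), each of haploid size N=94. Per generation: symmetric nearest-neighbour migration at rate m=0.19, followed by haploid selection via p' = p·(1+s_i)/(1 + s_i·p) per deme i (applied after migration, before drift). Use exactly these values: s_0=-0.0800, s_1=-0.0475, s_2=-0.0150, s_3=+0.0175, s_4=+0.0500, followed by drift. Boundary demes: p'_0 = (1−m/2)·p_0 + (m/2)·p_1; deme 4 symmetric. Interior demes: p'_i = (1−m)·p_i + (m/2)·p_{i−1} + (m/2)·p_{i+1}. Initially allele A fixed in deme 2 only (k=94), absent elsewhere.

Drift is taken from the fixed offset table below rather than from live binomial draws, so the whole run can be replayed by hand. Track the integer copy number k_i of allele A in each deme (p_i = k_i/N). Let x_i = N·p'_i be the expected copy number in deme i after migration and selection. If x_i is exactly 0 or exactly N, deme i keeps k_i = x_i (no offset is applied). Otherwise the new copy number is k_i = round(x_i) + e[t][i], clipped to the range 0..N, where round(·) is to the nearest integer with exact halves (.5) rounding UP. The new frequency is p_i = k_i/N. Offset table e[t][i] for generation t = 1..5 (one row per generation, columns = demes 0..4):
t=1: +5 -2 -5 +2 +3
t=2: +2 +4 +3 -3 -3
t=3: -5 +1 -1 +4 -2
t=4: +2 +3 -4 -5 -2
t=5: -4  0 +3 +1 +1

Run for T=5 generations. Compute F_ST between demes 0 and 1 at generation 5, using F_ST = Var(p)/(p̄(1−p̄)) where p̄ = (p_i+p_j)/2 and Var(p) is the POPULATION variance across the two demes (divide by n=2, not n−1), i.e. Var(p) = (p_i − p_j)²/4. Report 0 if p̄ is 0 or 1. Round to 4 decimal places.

0.1162

t=0: k=[0 0 94 0 0]
t=1: x=[0.0000 8.5444 75.9203 9.0712 0.0000] k=[0 7 71 11 0]
t=2: x=[0.6121 11.8999 58.8882 15.8827 1.0966] k=[3 16 62 13 0]
t=3: x=[3.9103 18.4040 52.6252 16.6564 1.2959] k=[0 19 52 21 0]
t=4: x=[1.6632 19.5653 45.5651 22.2432 2.0925] k=[4 23 42 17 0]
t=5: x=[5.3671 22.1651 37.4789 18.0112 1.6943] k=[1 22 40 19 3]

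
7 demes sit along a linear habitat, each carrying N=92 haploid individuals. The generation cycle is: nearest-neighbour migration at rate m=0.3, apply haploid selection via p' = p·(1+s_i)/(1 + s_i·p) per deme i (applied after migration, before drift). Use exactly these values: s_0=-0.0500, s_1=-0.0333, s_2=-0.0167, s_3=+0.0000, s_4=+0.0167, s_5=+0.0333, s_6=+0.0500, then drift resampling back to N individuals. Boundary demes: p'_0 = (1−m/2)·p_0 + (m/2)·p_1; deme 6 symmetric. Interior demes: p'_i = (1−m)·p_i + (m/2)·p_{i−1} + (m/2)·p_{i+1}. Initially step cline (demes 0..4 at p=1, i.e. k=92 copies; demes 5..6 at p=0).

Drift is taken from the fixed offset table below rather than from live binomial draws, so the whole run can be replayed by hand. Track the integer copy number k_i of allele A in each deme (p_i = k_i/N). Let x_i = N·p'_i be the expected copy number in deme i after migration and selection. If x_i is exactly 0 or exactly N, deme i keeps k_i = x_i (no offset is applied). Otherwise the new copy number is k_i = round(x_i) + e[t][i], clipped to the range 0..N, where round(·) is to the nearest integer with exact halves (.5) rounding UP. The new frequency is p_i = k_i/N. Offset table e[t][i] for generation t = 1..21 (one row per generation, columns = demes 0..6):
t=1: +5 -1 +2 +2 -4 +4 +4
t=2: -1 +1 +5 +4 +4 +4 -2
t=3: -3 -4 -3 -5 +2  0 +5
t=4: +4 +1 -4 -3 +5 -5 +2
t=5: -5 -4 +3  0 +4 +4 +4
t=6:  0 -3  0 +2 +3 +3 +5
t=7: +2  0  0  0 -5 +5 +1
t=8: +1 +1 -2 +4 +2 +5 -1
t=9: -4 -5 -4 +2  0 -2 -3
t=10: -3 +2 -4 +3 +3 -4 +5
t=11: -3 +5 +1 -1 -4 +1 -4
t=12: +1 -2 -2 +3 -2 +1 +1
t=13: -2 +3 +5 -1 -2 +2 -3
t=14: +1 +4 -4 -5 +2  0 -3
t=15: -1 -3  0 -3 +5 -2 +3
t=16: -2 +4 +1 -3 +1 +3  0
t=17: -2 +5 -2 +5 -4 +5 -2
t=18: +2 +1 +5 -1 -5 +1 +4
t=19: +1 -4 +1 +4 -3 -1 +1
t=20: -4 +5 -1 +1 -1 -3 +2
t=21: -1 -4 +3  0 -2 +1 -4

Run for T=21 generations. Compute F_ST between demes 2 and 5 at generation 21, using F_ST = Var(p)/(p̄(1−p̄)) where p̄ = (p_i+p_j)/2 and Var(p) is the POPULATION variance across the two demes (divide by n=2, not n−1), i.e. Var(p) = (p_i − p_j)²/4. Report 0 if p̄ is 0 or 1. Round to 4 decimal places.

t=0: k=[92 92 92 92 92 0 0]
t=1: x=[92.0000 92.0000 92.0000 92.0000 78.3931 14.1887 0.0000] k=[92 92 92 92 74 18 0]
t=2: x=[92.0000 92.0000 92.0000 89.3000 68.5902 24.2809 2.8308] k=[92 92 92 92 73 28 1]
t=3: x=[92.0000 92.0000 92.0000 89.1500 69.3837 31.3737 5.2880] k=[92 92 92 84 71 31 10]
t=4: x=[92.0000 92.0000 90.7799 83.2500 67.2508 34.5538 13.7095] k=[92 92 87 80 72 30 16]
t=5: x=[92.0000 91.2244 86.6153 79.8500 67.2012 34.9068 18.8199] k=[92 87 90 80 71 39 23]
t=6: x=[91.2109 88.0747 87.9858 80.1500 67.8462 42.1470 26.3069] k=[91 85 88 82 71 45 31]
t=7: x=[90.0022 86.1677 86.5645 81.2500 69.0366 47.5529 34.1408] k=[92 86 87 81 64 53 35]
t=8: x=[91.0531 86.8890 85.8541 79.3500 65.2155 52.6892 38.7902] k=[92 88 84 83 67 58 38]
t=9: x=[91.3686 87.8684 84.3325 80.7500 68.3422 57.0626 42.1116] k=[87 83 80 83 68 55 39]
t=10: x=[86.1241 82.8754 80.7346 80.3000 68.5902 55.2751 42.5134] k=[83 85 77 83 72 51 48]
t=11: x=[82.8875 83.2351 78.9121 80.4500 70.7717 54.4302 49.5673] k=[80 88 80 79 67 55 46]
t=12: x=[80.7014 85.3954 80.8865 77.3500 67.3004 56.1691 48.4702] k=[82 83 79 80 65 57 49]
t=13: x=[81.6897 81.9508 79.5701 77.6000 66.3574 57.7075 51.3101] k=[80 85 85 77 64 60 48]
t=14: x=[80.2336 84.0062 83.6733 76.2500 65.6624 59.4919 50.9121] k=[81 88 80 71 68 59 48]
t=15: x=[81.5856 85.5498 79.6713 71.9000 67.3996 59.3928 50.7627] k=[81 83 80 69 72 57 54]
t=16: x=[80.8054 81.9508 78.6084 71.1000 69.5820 59.4919 55.5293] k=[79 86 80 68 71 62 56]
t=17: x=[79.5065 83.8006 78.9121 70.2500 69.4828 63.1032 57.9529] k=[78 89 77 75 65 68 56]
t=18: x=[79.0912 85.3439 78.3049 73.8000 67.2508 66.3602 58.8416] k=[81 86 83 73 62 67 63]
t=19: x=[81.2734 84.5720 81.7982 72.8500 64.7189 66.2616 64.5489] k=[82 81 83 77 62 65 66]
t=20: x=[81.3775 81.1295 81.6463 75.6500 65.0169 65.3247 66.7535] k=[77 86 81 77 64 62 69]
t=21: x=[77.7429 83.6463 80.9878 75.6500 65.9603 63.9922 68.8065] k=[77 80 84 76 64 65 65]

0.0692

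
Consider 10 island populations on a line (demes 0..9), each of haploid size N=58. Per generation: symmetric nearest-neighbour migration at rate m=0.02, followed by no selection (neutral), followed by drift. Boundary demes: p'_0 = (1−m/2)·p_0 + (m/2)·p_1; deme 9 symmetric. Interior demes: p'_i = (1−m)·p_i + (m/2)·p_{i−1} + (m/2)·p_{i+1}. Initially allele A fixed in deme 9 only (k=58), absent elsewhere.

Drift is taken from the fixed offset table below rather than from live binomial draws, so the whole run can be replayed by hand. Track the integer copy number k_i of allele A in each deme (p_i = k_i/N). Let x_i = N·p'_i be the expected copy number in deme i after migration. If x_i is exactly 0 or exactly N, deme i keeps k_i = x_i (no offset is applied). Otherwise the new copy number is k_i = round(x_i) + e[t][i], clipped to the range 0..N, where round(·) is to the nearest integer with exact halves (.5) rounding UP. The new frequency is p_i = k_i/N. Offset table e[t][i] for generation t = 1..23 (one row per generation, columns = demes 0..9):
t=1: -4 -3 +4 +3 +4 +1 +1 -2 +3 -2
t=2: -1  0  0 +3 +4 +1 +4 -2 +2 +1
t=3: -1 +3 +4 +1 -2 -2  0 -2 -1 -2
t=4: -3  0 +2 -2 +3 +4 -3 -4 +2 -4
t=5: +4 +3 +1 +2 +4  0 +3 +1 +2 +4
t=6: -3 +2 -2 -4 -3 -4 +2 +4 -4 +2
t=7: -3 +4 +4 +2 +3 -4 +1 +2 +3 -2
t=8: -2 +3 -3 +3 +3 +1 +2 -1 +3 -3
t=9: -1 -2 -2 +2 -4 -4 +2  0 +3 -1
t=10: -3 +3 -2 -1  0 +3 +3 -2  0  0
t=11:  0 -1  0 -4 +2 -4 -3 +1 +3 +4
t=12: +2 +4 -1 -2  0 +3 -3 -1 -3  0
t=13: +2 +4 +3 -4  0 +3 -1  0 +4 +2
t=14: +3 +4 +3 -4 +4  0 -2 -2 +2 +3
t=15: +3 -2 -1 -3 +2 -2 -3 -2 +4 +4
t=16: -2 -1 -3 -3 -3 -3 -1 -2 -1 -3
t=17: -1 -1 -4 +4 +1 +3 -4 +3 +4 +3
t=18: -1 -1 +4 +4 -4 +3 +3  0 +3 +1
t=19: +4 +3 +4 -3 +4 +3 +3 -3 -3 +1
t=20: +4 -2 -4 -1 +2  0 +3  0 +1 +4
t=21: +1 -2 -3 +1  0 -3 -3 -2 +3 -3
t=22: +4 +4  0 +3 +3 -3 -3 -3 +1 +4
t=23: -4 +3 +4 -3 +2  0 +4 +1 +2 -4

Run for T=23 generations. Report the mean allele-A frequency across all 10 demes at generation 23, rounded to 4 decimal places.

0.2345

t=0: k=[0 0 0 0 0 0 0 0 0 58]
t=1: x=[0.0000 0.0000 0.0000 0.0000 0.0000 0.0000 0.0000 0.0000 0.5800 57.4200] k=[0 0 0 0 0 0 0 0 4 55]
t=2: x=[0.0000 0.0000 0.0000 0.0000 0.0000 0.0000 0.0000 0.0400 4.4700 54.4900] k=[0 0 0 0 0 0 0 0 6 55]
t=3: x=[0.0000 0.0000 0.0000 0.0000 0.0000 0.0000 0.0000 0.0600 6.4300 54.5100] k=[0 0 0 0 0 0 0 0 5 53]
t=4: x=[0.0000 0.0000 0.0000 0.0000 0.0000 0.0000 0.0000 0.0500 5.4300 52.5200] k=[0 0 0 0 0 0 0 0 7 49]
t=5: x=[0.0000 0.0000 0.0000 0.0000 0.0000 0.0000 0.0000 0.0700 7.3500 48.5800] k=[0 0 0 0 0 0 0 1 9 53]
t=6: x=[0.0000 0.0000 0.0000 0.0000 0.0000 0.0000 0.0100 1.0700 9.3600 52.5600] k=[0 0 0 0 0 0 2 5 5 55]
t=7: x=[0.0000 0.0000 0.0000 0.0000 0.0000 0.0200 2.0100 4.9700 5.5000 54.5000] k=[0 0 0 0 0 0 3 7 9 53]
t=8: x=[0.0000 0.0000 0.0000 0.0000 0.0000 0.0300 3.0100 6.9800 9.4200 52.5600] k=[0 0 0 0 0 1 5 6 12 50]
t=9: x=[0.0000 0.0000 0.0000 0.0000 0.0100 1.0300 4.9700 6.0500 12.3200 49.6200] k=[0 0 0 0 0 0 7 6 15 49]
t=10: x=[0.0000 0.0000 0.0000 0.0000 0.0000 0.0700 6.9200 6.1000 15.2500 48.6600] k=[0 0 0 0 0 3 10 4 15 49]
t=11: x=[0.0000 0.0000 0.0000 0.0000 0.0300 3.0400 9.8700 4.1700 15.2300 48.6600] k=[0 0 0 0 2 0 7 5 18 53]
t=12: x=[0.0000 0.0000 0.0000 0.0200 1.9600 0.0900 6.9100 5.1500 18.2200 52.6500] k=[0 0 0 0 2 3 4 4 15 53]
t=13: x=[0.0000 0.0000 0.0000 0.0200 1.9900 3.0000 3.9900 4.1100 15.2700 52.6200] k=[0 0 0 0 2 6 3 4 19 55]
t=14: x=[0.0000 0.0000 0.0000 0.0200 2.0200 5.9300 3.0400 4.1400 19.2100 54.6400] k=[0 0 0 0 6 6 1 2 21 58]
t=15: x=[0.0000 0.0000 0.0000 0.0600 5.9400 5.9500 1.0600 2.1800 21.1800 57.6300] k=[0 0 0 0 8 4 0 0 25 58]
t=16: x=[0.0000 0.0000 0.0000 0.0800 7.8800 4.0000 0.0400 0.2500 25.0800 57.6700] k=[0 0 0 0 5 1 0 0 24 55]
t=17: x=[0.0000 0.0000 0.0000 0.0500 4.9100 1.0300 0.0100 0.2400 24.0700 54.6900] k=[0 0 0 4 6 4 0 3 28 58]
t=18: x=[0.0000 0.0000 0.0400 3.9800 5.9600 3.9800 0.0700 3.2200 28.0500 57.7000] k=[0 0 4 8 2 7 3 3 31 58]
t=19: x=[0.0000 0.0400 4.0000 7.9000 2.1100 6.9100 3.0400 3.2800 30.9900 57.7300] k=[0 3 8 5 6 10 6 0 28 58]
t=20: x=[0.0300 3.0200 7.9200 5.0400 6.0300 9.9200 5.9800 0.3400 28.0200 57.7000] k=[4 1 4 4 8 10 9 0 29 58]
t=21: x=[3.9700 1.0600 3.9700 4.0400 7.9800 9.9700 8.9200 0.3800 29.0000 57.7100] k=[5 0 1 5 8 7 6 0 32 55]
t=22: x=[4.9500 0.0600 1.0300 4.9900 7.9600 7.0000 5.9500 0.3800 31.9100 54.7700] k=[9 4 1 8 11 4 3 0 33 58]
t=23: x=[8.9500 4.0200 1.1000 7.9600 10.9000 4.0600 2.9800 0.3600 32.9200 57.7500] k=[5 7 5 5 13 4 7 1 35 54]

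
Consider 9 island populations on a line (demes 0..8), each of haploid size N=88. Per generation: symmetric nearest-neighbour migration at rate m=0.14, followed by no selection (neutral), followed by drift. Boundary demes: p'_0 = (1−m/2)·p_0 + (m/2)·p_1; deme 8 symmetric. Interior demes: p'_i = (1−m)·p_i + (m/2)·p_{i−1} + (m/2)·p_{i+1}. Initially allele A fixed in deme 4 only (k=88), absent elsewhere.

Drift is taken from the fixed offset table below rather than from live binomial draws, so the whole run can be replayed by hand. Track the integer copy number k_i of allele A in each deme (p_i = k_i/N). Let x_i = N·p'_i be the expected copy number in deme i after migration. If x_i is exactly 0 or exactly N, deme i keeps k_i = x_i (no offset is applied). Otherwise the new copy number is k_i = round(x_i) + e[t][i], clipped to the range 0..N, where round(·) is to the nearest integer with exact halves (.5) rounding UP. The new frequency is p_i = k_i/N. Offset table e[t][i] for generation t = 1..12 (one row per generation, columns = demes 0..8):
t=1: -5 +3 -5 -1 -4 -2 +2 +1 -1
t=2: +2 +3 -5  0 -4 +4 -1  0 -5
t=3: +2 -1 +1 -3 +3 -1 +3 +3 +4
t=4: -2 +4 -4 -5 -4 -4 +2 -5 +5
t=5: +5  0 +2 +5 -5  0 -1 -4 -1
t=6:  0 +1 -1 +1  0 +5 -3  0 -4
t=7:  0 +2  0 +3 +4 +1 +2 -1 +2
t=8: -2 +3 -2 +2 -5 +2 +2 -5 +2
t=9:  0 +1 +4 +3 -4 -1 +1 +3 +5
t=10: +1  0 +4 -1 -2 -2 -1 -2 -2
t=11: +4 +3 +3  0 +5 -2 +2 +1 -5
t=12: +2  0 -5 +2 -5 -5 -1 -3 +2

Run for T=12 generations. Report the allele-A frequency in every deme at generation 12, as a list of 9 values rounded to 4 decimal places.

t=0: k=[0 0 0 0 88 0 0 0 0]
t=1: x=[0.0000 0.0000 0.0000 6.1600 75.6800 6.1600 0.0000 0.0000 0.0000] k=[0 0 0 5 72 4 0 0 0]
t=2: x=[0.0000 0.0000 0.3500 9.3400 62.5500 8.4800 0.2800 0.0000 0.0000] k=[0 0 0 9 59 12 0 0 0]
t=3: x=[0.0000 0.0000 0.6300 11.8700 52.2100 14.4500 0.8400 0.0000 0.0000] k=[0 0 2 9 55 13 4 0 0]
t=4: x=[0.0000 0.1400 2.3500 11.7300 48.8400 15.3100 4.3500 0.2800 0.0000] k=[0 4 0 7 45 11 6 0 0]
t=5: x=[0.2800 3.4400 0.7700 9.1700 39.9600 13.0300 5.9300 0.4200 0.0000] k=[5 3 3 14 35 13 5 0 0]
t=6: x=[4.8600 3.1400 3.7700 14.7000 31.9900 13.9800 5.2100 0.3500 0.0000] k=[5 4 3 16 32 19 2 0 0]
t=7: x=[4.9300 4.0000 3.9800 16.2100 29.9700 18.7200 3.0500 0.1400 0.0000] k=[5 6 4 19 34 20 5 0 0]
t=8: x=[5.0700 5.7900 5.1900 19.0000 31.9700 19.9300 5.7000 0.3500 0.0000] k=[3 9 3 21 27 22 8 0 0]
t=9: x=[3.4200 8.1600 4.6800 20.1600 26.2300 21.3700 8.4200 0.5600 0.0000] k=[3 9 9 23 22 20 9 4 0]
t=10: x=[3.4200 8.5800 9.9800 21.9500 21.9300 19.3700 9.4200 4.0700 0.2800] k=[4 9 14 21 20 17 8 2 0]
t=11: x=[4.3500 9.0000 14.1400 20.4400 19.8600 16.5800 8.2100 2.2800 0.1400] k=[8 12 17 20 25 15 10 3 0]
t=12: x=[8.2800 12.0700 16.8600 20.1400 23.9500 15.3500 9.8600 3.2800 0.2100] k=[10 12 12 22 19 10 9 0 2]

[0.1136, 0.1364, 0.1364, 0.2500, 0.2159, 0.1136, 0.1023, 0.0000, 0.0227]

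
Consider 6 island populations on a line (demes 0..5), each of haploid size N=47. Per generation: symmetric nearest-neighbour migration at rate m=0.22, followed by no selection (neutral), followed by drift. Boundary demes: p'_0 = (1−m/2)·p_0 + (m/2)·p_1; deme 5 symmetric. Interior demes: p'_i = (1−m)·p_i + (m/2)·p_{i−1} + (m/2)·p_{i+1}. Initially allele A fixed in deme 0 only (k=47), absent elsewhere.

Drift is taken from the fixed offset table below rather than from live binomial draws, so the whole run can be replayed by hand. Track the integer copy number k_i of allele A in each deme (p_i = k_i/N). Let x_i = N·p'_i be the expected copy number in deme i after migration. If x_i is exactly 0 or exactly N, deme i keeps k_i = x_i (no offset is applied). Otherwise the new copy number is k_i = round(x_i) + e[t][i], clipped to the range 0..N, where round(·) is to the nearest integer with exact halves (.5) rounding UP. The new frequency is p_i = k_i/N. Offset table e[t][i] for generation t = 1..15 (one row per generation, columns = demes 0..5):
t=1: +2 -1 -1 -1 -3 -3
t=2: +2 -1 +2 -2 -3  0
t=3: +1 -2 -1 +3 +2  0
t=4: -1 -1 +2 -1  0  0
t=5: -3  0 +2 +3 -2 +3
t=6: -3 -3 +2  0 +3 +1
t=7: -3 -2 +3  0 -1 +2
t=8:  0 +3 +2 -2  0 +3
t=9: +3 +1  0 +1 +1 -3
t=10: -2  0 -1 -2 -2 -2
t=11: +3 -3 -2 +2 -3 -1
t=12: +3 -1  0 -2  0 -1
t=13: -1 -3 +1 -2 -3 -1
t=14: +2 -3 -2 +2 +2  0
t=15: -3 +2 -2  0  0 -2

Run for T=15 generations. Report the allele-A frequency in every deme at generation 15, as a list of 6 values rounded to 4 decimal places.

t=0: k=[47 0 0 0 0 0]
t=1: x=[41.8300 5.1700 0.0000 0.0000 0.0000 0.0000] k=[44 4 0 0 0 0]
t=2: x=[39.6000 7.9600 0.4400 0.0000 0.0000 0.0000] k=[42 7 2 0 0 0]
t=3: x=[38.1500 10.3000 2.3300 0.2200 0.0000 0.0000] k=[39 8 1 3 0 0]
t=4: x=[35.5900 10.6400 1.9900 2.4500 0.3300 0.0000] k=[35 10 4 1 0 0]
t=5: x=[32.2500 12.0900 4.3300 1.2200 0.1100 0.0000] k=[29 12 6 4 0 0]
t=6: x=[27.1300 13.2100 6.4400 3.7800 0.4400 0.0000] k=[24 10 8 4 3 0]
t=7: x=[22.4600 11.3200 7.7800 4.3300 2.7800 0.3300] k=[19 9 11 4 2 2]
t=8: x=[17.9000 10.3200 10.0100 4.5500 2.2200 2.0000] k=[18 13 12 3 2 5]
t=9: x=[17.4500 13.4400 11.1200 3.8800 2.4400 4.6700] k=[20 14 11 5 3 2]
t=10: x=[19.3400 14.3300 10.6700 5.4400 3.1100 2.1100] k=[17 14 10 3 1 0]
t=11: x=[16.6700 13.8900 9.6700 3.5500 1.1100 0.1100] k=[20 11 8 6 0 0]
t=12: x=[19.0100 11.6600 8.1100 5.5600 0.6600 0.0000] k=[22 11 8 4 1 0]
t=13: x=[20.7900 11.8800 7.8900 4.1100 1.2200 0.1100] k=[20 9 9 2 0 0]
t=14: x=[18.7900 10.2100 8.2300 2.5500 0.2200 0.0000] k=[21 7 6 5 2 0]
t=15: x=[19.4600 8.4300 6.0000 4.7800 2.1100 0.2200] k=[16 10 4 5 2 0]

[0.3404, 0.2128, 0.0851, 0.1064, 0.0426, 0.0000]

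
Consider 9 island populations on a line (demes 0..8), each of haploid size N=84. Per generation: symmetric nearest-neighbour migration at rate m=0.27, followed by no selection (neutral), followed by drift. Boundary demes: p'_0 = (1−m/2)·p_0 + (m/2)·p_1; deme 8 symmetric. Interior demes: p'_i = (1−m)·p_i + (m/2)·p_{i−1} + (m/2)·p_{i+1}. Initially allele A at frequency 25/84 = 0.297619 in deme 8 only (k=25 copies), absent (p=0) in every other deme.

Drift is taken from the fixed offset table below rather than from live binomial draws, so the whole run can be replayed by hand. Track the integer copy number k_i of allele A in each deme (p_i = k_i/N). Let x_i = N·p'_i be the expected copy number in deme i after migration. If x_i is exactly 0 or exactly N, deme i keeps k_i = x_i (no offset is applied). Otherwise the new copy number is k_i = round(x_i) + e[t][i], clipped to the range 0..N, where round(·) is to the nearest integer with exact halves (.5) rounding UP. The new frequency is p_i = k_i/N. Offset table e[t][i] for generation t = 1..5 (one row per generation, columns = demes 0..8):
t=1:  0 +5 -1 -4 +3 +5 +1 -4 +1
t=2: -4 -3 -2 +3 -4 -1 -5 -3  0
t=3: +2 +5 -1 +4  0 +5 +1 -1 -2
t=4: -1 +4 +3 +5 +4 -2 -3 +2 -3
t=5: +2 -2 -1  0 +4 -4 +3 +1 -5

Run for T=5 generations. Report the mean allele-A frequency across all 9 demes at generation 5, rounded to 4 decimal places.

t=0: k=[0 0 0 0 0 0 0 0 25]
t=1: x=[0.0000 0.0000 0.0000 0.0000 0.0000 0.0000 0.0000 3.3750 21.6250] k=[0 0 0 0 0 0 0 0 23]
t=2: x=[0.0000 0.0000 0.0000 0.0000 0.0000 0.0000 0.0000 3.1050 19.8950] k=[0 0 0 0 0 0 0 0 20]
t=3: x=[0.0000 0.0000 0.0000 0.0000 0.0000 0.0000 0.0000 2.7000 17.3000] k=[0 0 0 0 0 0 0 2 15]
t=4: x=[0.0000 0.0000 0.0000 0.0000 0.0000 0.0000 0.2700 3.4850 13.2450] k=[0 0 0 0 0 0 0 5 10]
t=5: x=[0.0000 0.0000 0.0000 0.0000 0.0000 0.0000 0.6750 5.0000 9.3250] k=[0 0 0 0 0 0 4 6 4]

0.0185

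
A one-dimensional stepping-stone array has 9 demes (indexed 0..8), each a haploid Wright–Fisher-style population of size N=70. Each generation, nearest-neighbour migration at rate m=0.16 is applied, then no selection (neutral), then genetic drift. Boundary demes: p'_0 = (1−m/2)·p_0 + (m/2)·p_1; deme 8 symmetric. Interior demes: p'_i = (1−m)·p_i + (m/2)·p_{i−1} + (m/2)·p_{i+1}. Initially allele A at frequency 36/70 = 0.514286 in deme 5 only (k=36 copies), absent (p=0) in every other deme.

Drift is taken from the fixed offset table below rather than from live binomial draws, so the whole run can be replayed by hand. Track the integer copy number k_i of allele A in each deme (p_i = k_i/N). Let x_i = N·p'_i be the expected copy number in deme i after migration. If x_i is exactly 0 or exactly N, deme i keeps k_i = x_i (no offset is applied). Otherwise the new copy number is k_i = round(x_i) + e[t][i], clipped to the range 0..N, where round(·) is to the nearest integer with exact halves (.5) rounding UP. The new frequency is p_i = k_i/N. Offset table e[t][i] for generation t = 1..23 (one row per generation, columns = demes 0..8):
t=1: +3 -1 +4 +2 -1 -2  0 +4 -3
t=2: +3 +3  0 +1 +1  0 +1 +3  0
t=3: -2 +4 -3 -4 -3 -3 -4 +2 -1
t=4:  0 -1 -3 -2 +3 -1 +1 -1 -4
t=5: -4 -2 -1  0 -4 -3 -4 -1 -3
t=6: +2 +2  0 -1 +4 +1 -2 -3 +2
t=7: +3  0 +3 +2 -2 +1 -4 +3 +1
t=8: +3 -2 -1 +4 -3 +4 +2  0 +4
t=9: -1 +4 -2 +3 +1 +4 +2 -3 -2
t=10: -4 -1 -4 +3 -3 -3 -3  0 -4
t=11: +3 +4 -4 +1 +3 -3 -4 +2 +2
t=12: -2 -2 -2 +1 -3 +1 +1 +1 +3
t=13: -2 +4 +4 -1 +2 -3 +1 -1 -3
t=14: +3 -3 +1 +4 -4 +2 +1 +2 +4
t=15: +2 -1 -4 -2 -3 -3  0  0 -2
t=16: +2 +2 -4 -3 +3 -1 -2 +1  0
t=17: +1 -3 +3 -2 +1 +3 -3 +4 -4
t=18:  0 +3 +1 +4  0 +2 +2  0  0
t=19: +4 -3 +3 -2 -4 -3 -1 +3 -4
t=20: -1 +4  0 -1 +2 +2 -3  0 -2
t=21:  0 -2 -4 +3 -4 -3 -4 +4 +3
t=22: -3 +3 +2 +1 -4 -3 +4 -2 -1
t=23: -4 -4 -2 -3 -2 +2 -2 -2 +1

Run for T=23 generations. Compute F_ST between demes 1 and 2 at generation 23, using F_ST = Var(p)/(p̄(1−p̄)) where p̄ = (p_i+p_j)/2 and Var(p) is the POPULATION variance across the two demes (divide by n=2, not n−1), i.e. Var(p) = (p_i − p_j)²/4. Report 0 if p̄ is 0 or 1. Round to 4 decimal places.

0.0015

t=0: k=[0 0 0 0 0 36 0 0 0]
t=1: x=[0.0000 0.0000 0.0000 0.0000 2.8800 30.2400 2.8800 0.0000 0.0000] k=[0 0 0 0 2 28 3 0 0]
t=2: x=[0.0000 0.0000 0.0000 0.1600 3.9200 23.9200 4.7600 0.2400 0.0000] k=[0 0 0 1 5 24 6 3 0]
t=3: x=[0.0000 0.0000 0.0800 1.2400 6.2000 21.0400 7.2000 3.0000 0.2400] k=[0 0 0 0 3 18 3 5 0]
t=4: x=[0.0000 0.0000 0.0000 0.2400 3.9600 15.6000 4.3600 4.4400 0.4000] k=[0 0 0 0 7 15 5 3 0]
t=5: x=[0.0000 0.0000 0.0000 0.5600 7.0800 13.5600 5.6400 2.9200 0.2400] k=[0 0 0 1 3 11 2 2 0]
t=6: x=[0.0000 0.0000 0.0800 1.0800 3.4800 9.6400 2.7200 1.8400 0.1600] k=[0 0 0 0 7 11 1 0 2]
t=7: x=[0.0000 0.0000 0.0000 0.5600 6.7600 9.8800 1.7200 0.2400 1.8400] k=[0 0 0 3 5 11 0 3 3]
t=8: x=[0.0000 0.0000 0.2400 2.9200 5.3200 9.6400 1.1200 2.7600 3.0000] k=[0 0 0 7 2 14 3 3 7]
t=9: x=[0.0000 0.0000 0.5600 6.0400 3.3600 12.1600 3.8800 3.3200 6.6800] k=[0 0 0 9 4 16 6 0 5]
t=10: x=[0.0000 0.0000 0.7200 7.8800 5.3600 14.2400 6.3200 0.8800 4.6000] k=[0 0 0 11 2 11 3 1 1]
t=11: x=[0.0000 0.0000 0.8800 9.4000 3.4400 9.6400 3.4800 1.1600 1.0000] k=[0 0 0 10 6 7 0 3 3]
t=12: x=[0.0000 0.0000 0.8000 8.8800 6.4000 6.3600 0.8000 2.7600 3.0000] k=[0 0 0 10 3 7 2 4 6]
t=13: x=[0.0000 0.0000 0.8000 8.6400 3.8800 6.2800 2.5600 4.0000 5.8400] k=[0 0 5 8 6 3 4 3 3]
t=14: x=[0.0000 0.4000 4.8400 7.6000 5.9200 3.3200 3.8400 3.0800 3.0000] k=[0 0 6 12 2 5 5 5 7]
t=15: x=[0.0000 0.4800 6.0000 10.7200 3.0400 4.7600 5.0000 5.1600 6.8400] k=[0 0 2 9 0 2 5 5 5]
t=16: x=[0.0000 0.1600 2.4000 7.7200 0.8800 2.0800 4.7600 5.0000 5.0000] k=[0 2 0 5 4 1 3 6 5]
t=17: x=[0.1600 1.6800 0.5600 4.5200 3.8400 1.4000 3.0800 5.6800 5.0800] k=[1 0 4 3 5 4 0 10 1]
t=18: x=[0.9200 0.4000 3.6000 3.2400 4.7600 3.7600 1.1200 8.4800 1.7200] k=[1 3 5 7 5 6 3 8 2]
t=19: x=[1.1600 3.0000 5.0000 6.6800 5.2400 5.6800 3.6400 7.1200 2.4800] k=[5 0 8 5 1 3 3 10 0]
t=20: x=[4.6000 1.0400 7.1200 4.9200 1.4800 2.8400 3.5600 8.6400 0.8000] k=[4 5 7 4 3 5 1 9 0]
t=21: x=[4.0800 5.0800 6.6000 4.1600 3.2400 4.5200 1.9600 7.6400 0.7200] k=[4 3 3 7 0 2 0 12 4]
t=22: x=[3.9200 3.0800 3.3200 6.1200 0.7200 1.6800 1.1200 10.4000 4.6400] k=[1 6 5 7 0 0 5 8 4]
t=23: x=[1.4000 5.5200 5.2400 6.2800 0.5600 0.4000 4.8400 7.4400 4.3200] k=[0 2 3 3 0 2 3 5 5]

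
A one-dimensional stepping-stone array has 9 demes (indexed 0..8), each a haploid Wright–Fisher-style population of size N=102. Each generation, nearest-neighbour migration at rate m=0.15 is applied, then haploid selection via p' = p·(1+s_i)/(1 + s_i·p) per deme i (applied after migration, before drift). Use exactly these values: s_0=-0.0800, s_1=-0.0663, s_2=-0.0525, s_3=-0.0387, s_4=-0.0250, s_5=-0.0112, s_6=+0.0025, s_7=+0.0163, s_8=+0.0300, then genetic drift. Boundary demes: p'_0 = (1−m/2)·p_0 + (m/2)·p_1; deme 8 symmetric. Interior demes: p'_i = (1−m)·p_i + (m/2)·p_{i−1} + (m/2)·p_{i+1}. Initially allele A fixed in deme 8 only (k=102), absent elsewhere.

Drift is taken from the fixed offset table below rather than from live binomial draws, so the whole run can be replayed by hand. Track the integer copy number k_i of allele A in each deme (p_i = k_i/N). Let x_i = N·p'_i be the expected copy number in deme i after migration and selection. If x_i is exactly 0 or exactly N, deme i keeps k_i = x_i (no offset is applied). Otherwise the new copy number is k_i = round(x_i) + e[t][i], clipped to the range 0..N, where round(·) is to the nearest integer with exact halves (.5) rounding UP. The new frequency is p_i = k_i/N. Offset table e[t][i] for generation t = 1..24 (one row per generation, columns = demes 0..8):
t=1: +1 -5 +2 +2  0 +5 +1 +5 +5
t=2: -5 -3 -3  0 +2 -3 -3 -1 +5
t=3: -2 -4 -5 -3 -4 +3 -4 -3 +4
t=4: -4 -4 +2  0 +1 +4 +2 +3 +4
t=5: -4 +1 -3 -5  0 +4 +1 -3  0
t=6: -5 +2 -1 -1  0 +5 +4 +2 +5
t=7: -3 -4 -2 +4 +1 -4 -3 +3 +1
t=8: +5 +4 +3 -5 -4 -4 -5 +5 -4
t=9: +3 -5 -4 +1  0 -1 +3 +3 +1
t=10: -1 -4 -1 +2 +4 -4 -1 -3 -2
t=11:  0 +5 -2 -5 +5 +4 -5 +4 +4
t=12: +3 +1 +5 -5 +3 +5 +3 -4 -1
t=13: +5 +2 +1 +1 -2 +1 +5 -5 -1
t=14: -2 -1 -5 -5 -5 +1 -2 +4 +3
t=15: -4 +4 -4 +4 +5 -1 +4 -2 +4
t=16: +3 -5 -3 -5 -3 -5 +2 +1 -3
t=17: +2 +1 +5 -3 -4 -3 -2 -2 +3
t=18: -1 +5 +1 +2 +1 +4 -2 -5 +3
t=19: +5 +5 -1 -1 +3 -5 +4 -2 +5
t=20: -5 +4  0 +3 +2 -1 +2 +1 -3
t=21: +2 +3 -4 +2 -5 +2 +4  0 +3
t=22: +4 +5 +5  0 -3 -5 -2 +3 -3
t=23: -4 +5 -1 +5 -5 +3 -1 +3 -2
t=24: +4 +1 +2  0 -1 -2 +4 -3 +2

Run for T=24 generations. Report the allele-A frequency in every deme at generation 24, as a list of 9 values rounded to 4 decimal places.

t=0: k=[0 0 0 0 0 0 0 0 102]
t=1: x=[0.0000 0.0000 0.0000 0.0000 0.0000 0.0000 0.0000 7.7652 94.5566] k=[0 0 0 0 0 0 0 13 100]
t=2: x=[0.0000 0.0000 0.0000 0.0000 0.0000 0.0000 0.9774 18.7966 93.7031] k=[0 0 0 0 0 0 0 18 99]
t=3: x=[0.0000 0.0000 0.0000 0.0000 0.0000 0.0000 1.3533 23.0118 93.1664] k=[0 0 0 0 0 0 0 20 97]
t=4: x=[0.0000 0.0000 0.0000 0.0000 0.0000 0.0000 1.5037 24.5753 91.5065] k=[0 0 0 0 0 0 4 28 96]
t=5: x=[0.0000 0.0000 0.0000 0.0000 0.0000 0.2966 5.5130 31.6519 91.1890] k=[0 0 0 0 0 4 7 29 91]
t=6: x=[0.0000 0.0000 0.0000 0.0000 0.2925 3.8827 8.4443 32.3561 86.7376] k=[0 0 0 0 0 9 12 34 92]
t=7: x=[0.0000 0.0000 0.0000 0.0000 0.6582 8.4622 13.4541 37.0807 88.0106] k=[0 0 0 0 2 4 10 40 89]
t=8: x=[0.0000 0.0000 0.0000 0.1442 1.9510 4.2538 11.8261 41.8234 85.7332] k=[0 0 0 0 0 0 7 47 82]
t=9: x=[0.0000 0.0000 0.0000 0.0000 0.0000 0.5191 9.4965 47.0345 79.8911] k=[0 0 0 0 0 0 12 50 81]
t=10: x=[0.0000 0.0000 0.0000 0.0000 0.0000 0.8900 13.9801 49.8870 79.2025] k=[0 0 0 0 0 0 13 47 77]
t=11: x=[0.0000 0.0000 0.0000 0.0000 0.0000 0.9642 14.6062 47.1096 75.3362] k=[0 0 0 0 0 5 10 51 79]
t=12: x=[0.0000 0.0000 0.0000 0.0000 0.3657 4.9467 12.7278 50.4372 77.4551] k=[0 0 0 0 3 10 16 46 76]
t=13: x=[0.0000 0.0000 0.0000 0.2163 3.2201 9.8245 17.8367 46.4087 74.3498] k=[0 0 0 1 1 11 23 41 73]
t=14: x=[0.0000 0.0000 0.0711 0.8895 1.7070 11.0386 23.4951 42.4502 71.2387] k=[0 0 0 0 0 12 21 46 74]
t=15: x=[0.0000 0.0000 0.0000 0.0000 0.8777 11.6582 22.2434 46.6340 72.5233] k=[0 0 0 0 6 11 26 45 77]
t=16: x=[0.0000 0.0000 0.0000 0.4327 5.7853 11.6334 26.3488 46.3836 75.1883] k=[0 0 0 0 3 7 28 47 72]
t=17: x=[0.0000 0.0000 0.0000 0.2163 3.0004 8.1898 27.9006 47.8605 70.7691] k=[0 0 0 0 0 5 26 46 74]
t=18: x=[0.0000 0.0000 0.0000 0.0000 0.3657 6.1347 25.9733 47.0095 72.5233] k=[0 0 0 0 1 10 24 42 76]
t=19: x=[0.0000 0.0000 0.0000 0.0721 1.5606 10.2705 24.3462 43.6031 74.0537] k=[0 0 0 0 5 5 28 42 79]
t=20: x=[0.0000 0.0000 0.0000 0.3605 4.5145 6.6546 27.3750 44.1294 76.7902] k=[0 0 0 3 7 6 29 45 74]
t=21: x=[0.0000 0.0000 0.2132 2.9595 6.4699 7.7193 28.5263 46.3836 72.4493] k=[0 0 0 5 1 10 33 46 75]
t=22: x=[0.0000 0.0000 0.3554 4.1645 1.9266 10.9395 32.3051 47.6102 73.4368] k=[0 0 5 4 0 6 30 51 70]
t=23: x=[0.0000 0.3502 4.3212 3.6341 0.7314 7.2736 29.8277 51.2623 69.2358] k=[0 5 3 9 0 10 29 54 67]
t=24: x=[0.3451 4.1905 3.4173 7.5929 1.3899 10.5678 29.5023 53.5115 66.7103] k=[4 5 5 8 0 9 34 51 69]

[0.0392, 0.0490, 0.0490, 0.0784, 0.0000, 0.0882, 0.3333, 0.5000, 0.6765]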